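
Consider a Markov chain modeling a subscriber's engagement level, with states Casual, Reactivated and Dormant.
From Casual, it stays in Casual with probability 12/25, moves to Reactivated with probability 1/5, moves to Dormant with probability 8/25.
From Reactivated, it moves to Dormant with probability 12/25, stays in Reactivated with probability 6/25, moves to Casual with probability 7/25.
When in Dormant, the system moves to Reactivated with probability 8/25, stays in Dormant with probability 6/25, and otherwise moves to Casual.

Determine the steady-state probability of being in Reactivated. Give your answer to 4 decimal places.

0.2500

Let the stationary distribution be π with π = πP and π_1 + π_2 + π_3 = 1.
π_1 = 0.48·π_1 + 0.28·π_2 + 0.44·π_3
π_2 = 0.2·π_1 + 0.24·π_2 + 0.32·π_3
Solving with the normalization constraint gives π = (0.4167, 0.2500, 0.3333).
So the stationary probability of Reactivated is 0.2500.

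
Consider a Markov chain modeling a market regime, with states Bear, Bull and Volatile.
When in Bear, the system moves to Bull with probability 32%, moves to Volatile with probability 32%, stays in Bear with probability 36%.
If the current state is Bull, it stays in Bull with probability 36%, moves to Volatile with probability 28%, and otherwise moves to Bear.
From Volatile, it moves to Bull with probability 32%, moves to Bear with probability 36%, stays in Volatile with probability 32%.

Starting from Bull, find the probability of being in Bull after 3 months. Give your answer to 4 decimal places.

Propagate the distribution vector 3 months from Bull.
After 0 months: (0.0000, 1.0000, 0.0000)
After 1 month: (0.3600, 0.3600, 0.2800)
After 2 months: (0.3600, 0.3344, 0.3056)
After 3 months: (0.3600, 0.3334, 0.3066)
P(in Bull after 3 months) = 0.3334

0.3334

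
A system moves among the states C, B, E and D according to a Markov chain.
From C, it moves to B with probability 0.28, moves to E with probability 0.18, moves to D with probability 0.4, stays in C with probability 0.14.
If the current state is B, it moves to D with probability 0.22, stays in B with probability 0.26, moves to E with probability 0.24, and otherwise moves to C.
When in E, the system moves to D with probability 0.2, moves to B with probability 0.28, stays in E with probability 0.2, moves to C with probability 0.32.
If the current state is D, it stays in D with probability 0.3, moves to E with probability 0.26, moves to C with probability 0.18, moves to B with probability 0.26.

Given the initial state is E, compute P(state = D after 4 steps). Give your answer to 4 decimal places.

0.2790

Propagate the distribution vector 4 steps from E.
After 0 steps: (0.0000, 0.0000, 1.0000, 0.0000)
After 1 step: (0.3200, 0.2800, 0.2000, 0.2000)
After 2 steps: (0.2232, 0.2704, 0.2168, 0.2896)
After 3 steps: (0.2285, 0.2688, 0.2237, 0.2790)
After 4 steps: (0.2291, 0.2690, 0.2229, 0.2790)
P(in D after 4 steps) = 0.2790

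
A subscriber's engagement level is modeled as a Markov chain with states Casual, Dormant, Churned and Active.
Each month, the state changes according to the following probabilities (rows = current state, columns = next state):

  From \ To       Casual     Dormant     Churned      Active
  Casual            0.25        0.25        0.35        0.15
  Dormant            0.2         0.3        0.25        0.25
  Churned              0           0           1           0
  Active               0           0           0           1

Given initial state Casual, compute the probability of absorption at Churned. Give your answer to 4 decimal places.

Let h(s) be the probability of absorption at Churned starting from transient state s. Then h(Churned) = 1 and h(Active) = 0. By first-step analysis:
h(Casual) = 0.25·h(Casual) + 0.25·h(Dormant) + 0.35·1 + 0.15·0
h(Dormant) = 0.2·h(Casual) + 0.3·h(Dormant) + 0.25·1 + 0.25·0
Solving: h(Casual) = 0.6474, h(Dormant) = 0.5421.
Starting from Casual, the probability is 0.6474.

0.6474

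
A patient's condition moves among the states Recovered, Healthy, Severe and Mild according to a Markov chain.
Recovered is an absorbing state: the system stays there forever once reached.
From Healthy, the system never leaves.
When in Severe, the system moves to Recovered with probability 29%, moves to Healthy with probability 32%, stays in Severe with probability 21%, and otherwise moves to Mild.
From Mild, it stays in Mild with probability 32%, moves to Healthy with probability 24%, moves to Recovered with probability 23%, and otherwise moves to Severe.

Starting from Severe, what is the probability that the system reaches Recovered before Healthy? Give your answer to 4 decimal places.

Let h(s) be the probability of absorption at Recovered starting from transient state s. Then h(Recovered) = 1 and h(Healthy) = 0. By first-step analysis:
h(Severe) = 0.29·1 + 0.32·0 + 0.21·h(Severe) + 0.18·h(Mild)
h(Mild) = 0.23·1 + 0.24·0 + 0.21·h(Severe) + 0.32·h(Mild)
Solving: h(Severe) = 0.4778, h(Mild) = 0.4858.
Starting from Severe, the probability is 0.4778.

0.4778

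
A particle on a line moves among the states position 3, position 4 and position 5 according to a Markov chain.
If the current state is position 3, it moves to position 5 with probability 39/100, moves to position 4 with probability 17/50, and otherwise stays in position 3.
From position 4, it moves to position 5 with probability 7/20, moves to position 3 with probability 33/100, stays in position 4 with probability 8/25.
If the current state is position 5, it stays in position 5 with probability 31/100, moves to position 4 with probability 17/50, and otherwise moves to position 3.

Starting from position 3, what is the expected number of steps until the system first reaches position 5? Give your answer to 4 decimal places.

2.6549

Let t(s) be the expected number of steps to first reach position 5 from state s, with t(position 5) = 0. Conditioning on the first step:
t(position 3) = 1 + 0.27·t(position 3) + 0.34·t(position 4)
t(position 4) = 1 + 0.33·t(position 3) + 0.32·t(position 4)
Solving: t(position 3) = 2.6549, t(position 4) = 2.7590.
Expected steps from position 3 to position 5: 2.6549.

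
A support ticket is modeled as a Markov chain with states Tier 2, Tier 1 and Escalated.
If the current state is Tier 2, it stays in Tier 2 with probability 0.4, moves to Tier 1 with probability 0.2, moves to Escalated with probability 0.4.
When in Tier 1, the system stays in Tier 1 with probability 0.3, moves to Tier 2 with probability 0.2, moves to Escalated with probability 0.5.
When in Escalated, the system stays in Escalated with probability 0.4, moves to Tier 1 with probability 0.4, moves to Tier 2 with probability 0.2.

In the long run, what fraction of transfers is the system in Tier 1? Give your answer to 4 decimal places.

Let the stationary distribution be π with π = πP and π_1 + π_2 + π_3 = 1.
π_1 = 0.4·π_1 + 0.2·π_2 + 0.2·π_3
π_2 = 0.2·π_1 + 0.3·π_2 + 0.4·π_3
Solving with the normalization constraint gives π = (0.2500, 0.3182, 0.4318).
So the stationary probability of Tier 1 is 0.3182.

0.3182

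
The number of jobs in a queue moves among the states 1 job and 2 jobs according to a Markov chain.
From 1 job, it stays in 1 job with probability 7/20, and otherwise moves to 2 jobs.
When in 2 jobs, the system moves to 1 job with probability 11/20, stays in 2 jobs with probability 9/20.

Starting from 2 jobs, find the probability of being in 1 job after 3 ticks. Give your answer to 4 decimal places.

0.4620

Propagate the distribution vector 3 ticks from 2 jobs.
After 0 ticks: (0.0000, 1.0000)
After 1 tick: (0.5500, 0.4500)
After 2 ticks: (0.4400, 0.5600)
After 3 ticks: (0.4620, 0.5380)
P(in 1 job after 3 ticks) = 0.4620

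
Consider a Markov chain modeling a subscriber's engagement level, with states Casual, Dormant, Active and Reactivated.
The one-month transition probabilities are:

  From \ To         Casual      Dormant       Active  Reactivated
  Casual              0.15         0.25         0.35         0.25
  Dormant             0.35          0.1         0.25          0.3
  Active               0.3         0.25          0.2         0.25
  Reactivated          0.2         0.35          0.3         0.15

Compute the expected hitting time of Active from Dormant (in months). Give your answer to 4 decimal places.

3.4659

Let t(s) be the expected number of months to first reach Active from state s, with t(Active) = 0. Conditioning on the first month:
t(Casual) = 1 + 0.15·t(Casual) + 0.25·t(Dormant) + 0.25·t(Reactivated)
t(Dormant) = 1 + 0.35·t(Casual) + 0.1·t(Dormant) + 0.3·t(Reactivated)
t(Reactivated) = 1 + 0.2·t(Casual) + 0.35·t(Dormant) + 0.15·t(Reactivated)
Solving: t(Casual) = 3.1818, t(Dormant) = 3.4659, t(Reactivated) = 3.3523.
Expected months from Dormant to Active: 3.4659.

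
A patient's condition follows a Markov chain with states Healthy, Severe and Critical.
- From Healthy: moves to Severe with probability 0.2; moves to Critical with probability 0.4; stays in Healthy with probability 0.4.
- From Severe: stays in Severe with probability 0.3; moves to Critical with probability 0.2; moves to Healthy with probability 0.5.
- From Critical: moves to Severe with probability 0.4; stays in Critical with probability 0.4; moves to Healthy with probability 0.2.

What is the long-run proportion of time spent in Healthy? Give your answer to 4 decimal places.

Let the stationary distribution be π with π = πP and π_1 + π_2 + π_3 = 1.
π_1 = 0.4·π_1 + 0.5·π_2 + 0.2·π_3
π_2 = 0.2·π_1 + 0.3·π_2 + 0.4·π_3
Solving with the normalization constraint gives π = (0.3617, 0.2979, 0.3404).
So the stationary probability of Healthy is 0.3617.

0.3617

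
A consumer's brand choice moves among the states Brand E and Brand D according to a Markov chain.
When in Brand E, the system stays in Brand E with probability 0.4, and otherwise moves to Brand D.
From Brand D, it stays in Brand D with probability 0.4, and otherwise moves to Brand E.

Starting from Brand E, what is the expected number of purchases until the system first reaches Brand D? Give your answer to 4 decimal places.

1.6667

Let t(s) be the expected number of purchases to first reach Brand D from state s, with t(Brand D) = 0. Conditioning on the first purchase:
t(Brand E) = 1 + 0.4·t(Brand E)
Solving: t(Brand E) = 1.6667.
Expected purchases from Brand E to Brand D: 1.6667.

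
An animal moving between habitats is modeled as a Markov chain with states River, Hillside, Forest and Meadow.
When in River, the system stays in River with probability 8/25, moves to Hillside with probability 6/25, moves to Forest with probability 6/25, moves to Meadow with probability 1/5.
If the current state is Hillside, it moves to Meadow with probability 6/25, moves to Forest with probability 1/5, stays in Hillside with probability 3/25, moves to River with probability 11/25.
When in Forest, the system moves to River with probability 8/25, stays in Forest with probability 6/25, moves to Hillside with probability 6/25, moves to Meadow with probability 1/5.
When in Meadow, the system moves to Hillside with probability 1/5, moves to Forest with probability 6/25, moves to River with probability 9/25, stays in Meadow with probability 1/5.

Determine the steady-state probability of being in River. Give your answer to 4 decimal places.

0.3532

Let the stationary distribution be π with π = πP and π_1 + π_2 + π_3 + π_4 = 1.
π_1 = 0.32·π_1 + 0.44·π_2 + 0.32·π_3 + 0.36·π_4
π_2 = 0.24·π_1 + 0.12·π_2 + 0.24·π_3 + 0.2·π_4
π_3 = 0.24·π_1 + 0.2·π_2 + 0.24·π_3 + 0.24·π_4
Solving with the normalization constraint gives π = (0.3532, 0.2068, 0.2317, 0.2083).
So the stationary probability of River is 0.3532.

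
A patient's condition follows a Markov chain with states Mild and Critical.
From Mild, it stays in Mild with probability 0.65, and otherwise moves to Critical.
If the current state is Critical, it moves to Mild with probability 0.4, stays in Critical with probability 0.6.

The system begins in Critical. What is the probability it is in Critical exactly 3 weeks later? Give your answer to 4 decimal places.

Propagate the distribution vector 3 weeks from Critical.
After 0 weeks: (0.0000, 1.0000)
After 1 week: (0.4000, 0.6000)
After 2 weeks: (0.5000, 0.5000)
After 3 weeks: (0.5250, 0.4750)
P(in Critical after 3 weeks) = 0.4750

0.4750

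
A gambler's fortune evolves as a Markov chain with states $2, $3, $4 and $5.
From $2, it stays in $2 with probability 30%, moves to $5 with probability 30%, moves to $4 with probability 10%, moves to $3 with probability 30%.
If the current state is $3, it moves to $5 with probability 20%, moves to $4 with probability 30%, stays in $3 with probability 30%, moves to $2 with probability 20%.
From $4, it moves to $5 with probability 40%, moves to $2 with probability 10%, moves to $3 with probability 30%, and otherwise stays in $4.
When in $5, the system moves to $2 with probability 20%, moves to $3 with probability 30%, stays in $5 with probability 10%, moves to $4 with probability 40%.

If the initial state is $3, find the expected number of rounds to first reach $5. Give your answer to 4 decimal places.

3.7452

Let t(s) be the expected number of rounds to first reach $5 from state s, with t($5) = 0. Conditioning on the first round:
t($2) = 1 + 0.3·t($2) + 0.3·t($3) + 0.1·t($4)
t($3) = 1 + 0.2·t($2) + 0.3·t($3) + 0.3·t($4)
t($4) = 1 + 0.1·t($2) + 0.3·t($3) + 0.2·t($4)
Solving: t($2) = 3.4749, t($3) = 3.7452, t($4) = 3.0888.
Expected rounds from $3 to $5: 3.7452.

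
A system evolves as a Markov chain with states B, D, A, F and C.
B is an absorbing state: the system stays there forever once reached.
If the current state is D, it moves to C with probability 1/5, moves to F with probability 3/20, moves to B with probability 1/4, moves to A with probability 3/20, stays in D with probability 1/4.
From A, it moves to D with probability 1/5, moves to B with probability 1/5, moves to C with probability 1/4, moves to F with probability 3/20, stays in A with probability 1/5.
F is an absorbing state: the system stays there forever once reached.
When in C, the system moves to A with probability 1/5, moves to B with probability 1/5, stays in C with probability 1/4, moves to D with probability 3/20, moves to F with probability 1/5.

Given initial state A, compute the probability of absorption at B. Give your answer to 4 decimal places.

Let h(s) be the probability of absorption at B starting from transient state s. Then h(B) = 1 and h(F) = 0. By first-step analysis:
h(D) = 0.25·1 + 0.25·h(D) + 0.15·h(A) + 0.15·0 + 0.2·h(C)
h(A) = 0.2·1 + 0.2·h(D) + 0.2·h(A) + 0.15·0 + 0.25·h(C)
h(C) = 0.2·1 + 0.15·h(D) + 0.2·h(A) + 0.2·0 + 0.25·h(C)
Solving: h(D) = 0.5889, h(A) = 0.5644, h(C) = 0.5349.
Starting from A, the probability is 0.5644.

0.5644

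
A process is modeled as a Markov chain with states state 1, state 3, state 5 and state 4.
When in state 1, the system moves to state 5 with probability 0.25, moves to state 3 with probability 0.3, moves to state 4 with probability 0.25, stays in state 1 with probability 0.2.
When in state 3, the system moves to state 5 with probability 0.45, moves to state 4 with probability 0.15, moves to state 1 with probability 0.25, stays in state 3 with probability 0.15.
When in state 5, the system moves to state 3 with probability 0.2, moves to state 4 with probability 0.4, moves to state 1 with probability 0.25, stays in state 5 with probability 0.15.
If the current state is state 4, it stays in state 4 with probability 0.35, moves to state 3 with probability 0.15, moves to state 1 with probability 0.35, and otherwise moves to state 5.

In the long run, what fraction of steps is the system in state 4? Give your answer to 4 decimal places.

Let the stationary distribution be π with π = πP and π_1 + π_2 + π_3 + π_4 = 1.
π_1 = 0.2·π_1 + 0.25·π_2 + 0.25·π_3 + 0.35·π_4
π_2 = 0.3·π_1 + 0.15·π_2 + 0.2·π_3 + 0.15·π_4
π_3 = 0.25·π_1 + 0.45·π_2 + 0.15·π_3 + 0.15·π_4
Solving with the normalization constraint gives π = (0.2662, 0.2018, 0.2372, 0.2949).
So the stationary probability of state 4 is 0.2949.

0.2949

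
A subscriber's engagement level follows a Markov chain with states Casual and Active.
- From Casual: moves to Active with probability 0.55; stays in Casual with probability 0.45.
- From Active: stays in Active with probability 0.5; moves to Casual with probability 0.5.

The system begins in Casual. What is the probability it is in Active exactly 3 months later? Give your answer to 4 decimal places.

0.5239

Propagate the distribution vector 3 months from Casual.
After 0 months: (1.0000, 0.0000)
After 1 month: (0.4500, 0.5500)
After 2 months: (0.4775, 0.5225)
After 3 months: (0.4761, 0.5239)
P(in Active after 3 months) = 0.5239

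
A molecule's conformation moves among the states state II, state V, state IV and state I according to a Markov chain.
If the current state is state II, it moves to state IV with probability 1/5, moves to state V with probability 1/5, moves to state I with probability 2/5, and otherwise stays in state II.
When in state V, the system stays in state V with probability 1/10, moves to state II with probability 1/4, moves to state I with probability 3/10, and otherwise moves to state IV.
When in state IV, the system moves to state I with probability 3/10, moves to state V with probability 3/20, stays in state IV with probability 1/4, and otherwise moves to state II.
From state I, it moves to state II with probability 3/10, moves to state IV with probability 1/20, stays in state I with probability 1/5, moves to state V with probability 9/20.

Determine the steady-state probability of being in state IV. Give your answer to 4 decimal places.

0.2016

Let the stationary distribution be π with π = πP and π_1 + π_2 + π_3 + π_4 = 1.
π_1 = 0.2·π_1 + 0.25·π_2 + 0.3·π_3 + 0.3·π_4
π_2 = 0.2·π_1 + 0.1·π_2 + 0.15·π_3 + 0.45·π_4
π_3 = 0.2·π_1 + 0.35·π_2 + 0.25·π_3 + 0.05·π_4
Solving with the normalization constraint gives π = (0.2618, 0.2400, 0.2016, 0.2965).
So the stationary probability of state IV is 0.2016.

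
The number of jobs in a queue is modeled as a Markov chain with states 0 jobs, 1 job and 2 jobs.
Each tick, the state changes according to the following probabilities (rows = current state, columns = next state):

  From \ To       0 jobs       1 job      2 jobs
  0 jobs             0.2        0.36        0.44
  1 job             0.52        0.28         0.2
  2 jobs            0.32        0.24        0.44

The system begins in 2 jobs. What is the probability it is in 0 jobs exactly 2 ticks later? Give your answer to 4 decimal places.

0.3296

Sum over the intermediate state after 1 tick:
P = P(2 jobs→0 jobs)·P(0 jobs→0 jobs) + P(2 jobs→1 job)·P(1 job→0 jobs) + P(2 jobs→2 jobs)·P(2 jobs→0 jobs)
  = 0.32×0.2 + 0.24×0.52 + 0.44×0.32
  = 0.0640 + 0.1248 + 0.1408 = 0.3296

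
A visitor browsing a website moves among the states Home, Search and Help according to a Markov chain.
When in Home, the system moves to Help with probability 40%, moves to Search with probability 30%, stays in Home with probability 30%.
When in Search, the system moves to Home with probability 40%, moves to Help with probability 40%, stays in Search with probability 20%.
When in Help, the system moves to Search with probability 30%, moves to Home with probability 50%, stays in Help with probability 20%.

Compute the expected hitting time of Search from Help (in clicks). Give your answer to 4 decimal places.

Let t(s) be the expected number of clicks to first reach Search from state s, with t(Search) = 0. Conditioning on the first click:
t(Home) = 1 + 0.3·t(Home) + 0.4·t(Help)
t(Help) = 1 + 0.5·t(Home) + 0.2·t(Help)
Solving: t(Home) = 3.3333, t(Help) = 3.3333.
Expected clicks from Help to Search: 3.3333.

3.3333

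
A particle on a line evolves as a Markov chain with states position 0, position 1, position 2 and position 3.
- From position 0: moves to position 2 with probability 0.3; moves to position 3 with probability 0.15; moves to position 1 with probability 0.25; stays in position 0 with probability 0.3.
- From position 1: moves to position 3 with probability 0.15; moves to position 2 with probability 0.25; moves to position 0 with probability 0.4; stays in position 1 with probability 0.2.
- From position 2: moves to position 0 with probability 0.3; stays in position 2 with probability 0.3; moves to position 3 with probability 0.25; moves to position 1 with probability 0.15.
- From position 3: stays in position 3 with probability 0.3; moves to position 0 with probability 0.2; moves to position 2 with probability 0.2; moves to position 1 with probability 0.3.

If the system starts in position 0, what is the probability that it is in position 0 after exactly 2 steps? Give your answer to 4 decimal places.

Propagate the distribution vector 2 steps from position 0.
After 0 steps: (1.0000, 0.0000, 0.0000, 0.0000)
After 1 step: (0.3000, 0.2500, 0.3000, 0.1500)
After 2 steps: (0.3100, 0.2150, 0.2725, 0.2025)
P(in position 0 after 2 steps) = 0.3100

0.3100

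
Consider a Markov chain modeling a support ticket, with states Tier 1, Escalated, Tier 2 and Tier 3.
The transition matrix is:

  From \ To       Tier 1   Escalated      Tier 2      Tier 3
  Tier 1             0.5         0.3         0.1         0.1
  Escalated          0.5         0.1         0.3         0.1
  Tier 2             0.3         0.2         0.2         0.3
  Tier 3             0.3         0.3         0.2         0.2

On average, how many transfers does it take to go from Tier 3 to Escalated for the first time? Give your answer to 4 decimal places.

3.5242

Let t(s) be the expected number of transfers to first reach Escalated from state s, with t(Escalated) = 0. Conditioning on the first transfer:
t(Tier 1) = 1 + 0.5·t(Tier 1) + 0.1·t(Tier 2) + 0.1·t(Tier 3)
t(Tier 2) = 1 + 0.3·t(Tier 1) + 0.2·t(Tier 2) + 0.3·t(Tier 3)
t(Tier 3) = 1 + 0.3·t(Tier 1) + 0.2·t(Tier 2) + 0.2·t(Tier 3)
Solving: t(Tier 1) = 3.4802, t(Tier 2) = 3.8767, t(Tier 3) = 3.5242.
Expected transfers from Tier 3 to Escalated: 3.5242.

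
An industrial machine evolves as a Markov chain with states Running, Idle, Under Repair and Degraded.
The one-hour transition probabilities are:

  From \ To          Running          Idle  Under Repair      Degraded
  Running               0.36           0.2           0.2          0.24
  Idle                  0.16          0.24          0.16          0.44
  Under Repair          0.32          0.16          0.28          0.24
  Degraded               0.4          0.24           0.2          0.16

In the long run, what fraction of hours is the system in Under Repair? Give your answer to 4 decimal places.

Let the stationary distribution be π with π = πP and π_1 + π_2 + π_3 + π_4 = 1.
π_1 = 0.36·π_1 + 0.16·π_2 + 0.32·π_3 + 0.4·π_4
π_2 = 0.2·π_1 + 0.24·π_2 + 0.16·π_3 + 0.24·π_4
π_3 = 0.2·π_1 + 0.16·π_2 + 0.28·π_3 + 0.2·π_4
Solving with the normalization constraint gives π = (0.3200, 0.2105, 0.2082, 0.2612).
So the stationary probability of Under Repair is 0.2082.

0.2082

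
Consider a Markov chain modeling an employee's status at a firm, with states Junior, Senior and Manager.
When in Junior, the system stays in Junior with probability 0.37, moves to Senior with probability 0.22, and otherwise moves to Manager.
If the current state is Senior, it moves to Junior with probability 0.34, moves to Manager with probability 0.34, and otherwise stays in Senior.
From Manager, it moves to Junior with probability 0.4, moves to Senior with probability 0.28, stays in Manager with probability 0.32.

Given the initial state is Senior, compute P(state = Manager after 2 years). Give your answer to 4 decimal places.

Sum over the intermediate state after 1 year:
P = P(Senior→Junior)·P(Junior→Manager) + P(Senior→Senior)·P(Senior→Manager) + P(Senior→Manager)·P(Manager→Manager)
  = 0.34×0.41 + 0.32×0.34 + 0.34×0.32
  = 0.1394 + 0.1088 + 0.1088 = 0.3570

0.3570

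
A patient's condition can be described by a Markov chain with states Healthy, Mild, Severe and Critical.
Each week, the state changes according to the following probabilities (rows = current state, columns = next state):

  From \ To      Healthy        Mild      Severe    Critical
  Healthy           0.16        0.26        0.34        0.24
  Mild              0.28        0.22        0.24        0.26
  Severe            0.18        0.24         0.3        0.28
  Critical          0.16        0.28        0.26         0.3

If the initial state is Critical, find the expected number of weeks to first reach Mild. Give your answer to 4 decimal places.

3.7693

Let t(s) be the expected number of weeks to first reach Mild from state s, with t(Mild) = 0. Conditioning on the first week:
t(Healthy) = 1 + 0.16·t(Healthy) + 0.34·t(Severe) + 0.24·t(Critical)
t(Severe) = 1 + 0.18·t(Healthy) + 0.3·t(Severe) + 0.28·t(Critical)
t(Critical) = 1 + 0.16·t(Healthy) + 0.26·t(Severe) + 0.3·t(Critical)
Solving: t(Healthy) = 3.8574, t(Severe) = 3.9282, t(Critical) = 3.7693.
Expected weeks from Critical to Mild: 3.7693.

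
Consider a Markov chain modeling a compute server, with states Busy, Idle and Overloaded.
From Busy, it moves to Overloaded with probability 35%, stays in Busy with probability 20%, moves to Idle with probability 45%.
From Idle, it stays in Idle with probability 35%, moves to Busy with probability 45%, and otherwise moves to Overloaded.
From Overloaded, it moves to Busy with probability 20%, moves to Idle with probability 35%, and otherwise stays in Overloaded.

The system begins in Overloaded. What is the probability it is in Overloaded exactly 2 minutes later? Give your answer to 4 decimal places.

0.3425

Sum over the intermediate state after 1 minute:
P = P(Overloaded→Busy)·P(Busy→Overloaded) + P(Overloaded→Idle)·P(Idle→Overloaded) + P(Overloaded→Overloaded)·P(Overloaded→Overloaded)
  = 0.2×0.35 + 0.35×0.2 + 0.45×0.45
  = 0.0700 + 0.0700 + 0.2025 = 0.3425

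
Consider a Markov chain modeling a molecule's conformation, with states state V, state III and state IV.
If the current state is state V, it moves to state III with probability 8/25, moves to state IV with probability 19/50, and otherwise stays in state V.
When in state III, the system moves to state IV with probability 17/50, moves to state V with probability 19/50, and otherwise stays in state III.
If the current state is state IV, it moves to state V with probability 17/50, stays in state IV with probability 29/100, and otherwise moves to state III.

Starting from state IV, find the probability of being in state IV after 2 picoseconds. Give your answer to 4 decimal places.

Sum over the intermediate state after 1 picosecond:
P = P(state IV→state V)·P(state V→state IV) + P(state IV→state III)·P(state III→state IV) + P(state IV→state IV)·P(state IV→state IV)
  = 0.34×0.38 + 0.37×0.34 + 0.29×0.29
  = 0.1292 + 0.1258 + 0.0841 = 0.3391

0.3391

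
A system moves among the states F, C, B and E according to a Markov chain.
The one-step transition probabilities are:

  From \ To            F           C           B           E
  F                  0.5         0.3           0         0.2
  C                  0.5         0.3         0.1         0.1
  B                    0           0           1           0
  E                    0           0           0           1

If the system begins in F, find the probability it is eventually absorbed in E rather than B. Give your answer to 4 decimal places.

Let h(s) be the probability of absorption at E starting from transient state s. Then h(E) = 1 and h(B) = 0. By first-step analysis:
h(F) = 0.5·h(F) + 0.3·h(C) + 0.2·1
h(C) = 0.5·h(F) + 0.3·h(C) + 0.1·0 + 0.1·1
Solving: h(F) = 0.8500, h(C) = 0.7500.
Starting from F, the probability is 0.8500.

0.8500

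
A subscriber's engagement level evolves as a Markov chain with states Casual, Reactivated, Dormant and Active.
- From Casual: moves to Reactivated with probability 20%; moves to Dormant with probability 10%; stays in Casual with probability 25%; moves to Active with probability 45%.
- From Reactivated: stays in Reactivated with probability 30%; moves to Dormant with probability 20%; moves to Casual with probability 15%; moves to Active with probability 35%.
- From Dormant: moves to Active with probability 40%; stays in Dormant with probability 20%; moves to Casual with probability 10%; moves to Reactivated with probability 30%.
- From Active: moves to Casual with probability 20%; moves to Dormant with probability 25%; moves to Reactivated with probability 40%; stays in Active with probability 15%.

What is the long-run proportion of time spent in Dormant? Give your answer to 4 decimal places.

0.1984

Let the stationary distribution be π with π = πP and π_1 + π_2 + π_3 + π_4 = 1.
π_1 = 0.25·π_1 + 0.15·π_2 + 0.1·π_3 + 0.2·π_4
π_2 = 0.2·π_1 + 0.3·π_2 + 0.3·π_3 + 0.4·π_4
π_3 = 0.1·π_1 + 0.2·π_2 + 0.2·π_3 + 0.25·π_4
Solving with the normalization constraint gives π = (0.1731, 0.3141, 0.1984, 0.3144).
So the stationary probability of Dormant is 0.1984.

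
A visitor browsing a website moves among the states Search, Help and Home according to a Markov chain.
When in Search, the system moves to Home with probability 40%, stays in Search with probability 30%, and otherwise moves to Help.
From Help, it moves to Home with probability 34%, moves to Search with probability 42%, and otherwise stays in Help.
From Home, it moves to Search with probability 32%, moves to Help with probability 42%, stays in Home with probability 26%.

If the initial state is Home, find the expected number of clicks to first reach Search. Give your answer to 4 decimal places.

Let t(s) be the expected number of clicks to first reach Search from state s, with t(Search) = 0. Conditioning on the first click:
t(Help) = 1 + 0.24·t(Help) + 0.34·t(Home)
t(Home) = 1 + 0.42·t(Help) + 0.26·t(Home)
Solving: t(Help) = 2.5739, t(Home) = 2.8122.
Expected clicks from Home to Search: 2.8122.

2.8122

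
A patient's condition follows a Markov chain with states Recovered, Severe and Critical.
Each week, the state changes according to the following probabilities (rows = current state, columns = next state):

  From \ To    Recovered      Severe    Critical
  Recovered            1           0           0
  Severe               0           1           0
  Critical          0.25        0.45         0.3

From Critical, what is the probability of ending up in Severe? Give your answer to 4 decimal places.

0.6429

Let h(s) be the probability of absorption at Severe starting from transient state s. Then h(Severe) = 1 and h(Recovered) = 0. By first-step analysis:
h(Critical) = 0.25·0 + 0.45·1 + 0.3·h(Critical)
Solving: h(Critical) = 0.6429.
Starting from Critical, the probability is 0.6429.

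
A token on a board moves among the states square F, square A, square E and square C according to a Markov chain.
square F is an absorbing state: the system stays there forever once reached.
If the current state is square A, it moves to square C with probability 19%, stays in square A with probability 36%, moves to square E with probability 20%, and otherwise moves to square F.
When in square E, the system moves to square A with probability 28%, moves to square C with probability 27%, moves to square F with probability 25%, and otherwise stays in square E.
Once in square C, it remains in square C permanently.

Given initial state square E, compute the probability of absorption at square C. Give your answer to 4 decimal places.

Let h(s) be the probability of absorption at square C starting from transient state s. Then h(square C) = 1 and h(square F) = 0. By first-step analysis:
h(square A) = 0.25·0 + 0.36·h(square A) + 0.2·h(square E) + 0.19·1
h(square E) = 0.25·0 + 0.28·h(square A) + 0.2·h(square E) + 0.27·1
Solving: h(square A) = 0.4518, h(square E) = 0.4956.
Starting from square E, the probability is 0.4956.

0.4956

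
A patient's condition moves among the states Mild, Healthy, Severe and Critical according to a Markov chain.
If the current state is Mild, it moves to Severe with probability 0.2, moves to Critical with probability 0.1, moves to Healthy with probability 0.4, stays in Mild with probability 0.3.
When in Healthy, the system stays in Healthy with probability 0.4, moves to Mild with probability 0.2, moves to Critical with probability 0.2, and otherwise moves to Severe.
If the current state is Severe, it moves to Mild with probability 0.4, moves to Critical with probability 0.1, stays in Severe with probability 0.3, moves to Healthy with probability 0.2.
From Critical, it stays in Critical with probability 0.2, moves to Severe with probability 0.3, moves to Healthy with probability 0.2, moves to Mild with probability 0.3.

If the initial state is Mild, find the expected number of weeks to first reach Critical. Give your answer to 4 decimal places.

7.3770

Let t(s) be the expected number of weeks to first reach Critical from state s, with t(Critical) = 0. Conditioning on the first week:
t(Mild) = 1 + 0.3·t(Mild) + 0.4·t(Healthy) + 0.2·t(Severe)
t(Healthy) = 1 + 0.2·t(Mild) + 0.4·t(Healthy) + 0.2·t(Severe)
t(Severe) = 1 + 0.4·t(Mild) + 0.2·t(Healthy) + 0.3·t(Severe)
Solving: t(Mild) = 7.3770, t(Healthy) = 6.6393, t(Severe) = 7.5410.
Expected weeks from Mild to Critical: 7.3770.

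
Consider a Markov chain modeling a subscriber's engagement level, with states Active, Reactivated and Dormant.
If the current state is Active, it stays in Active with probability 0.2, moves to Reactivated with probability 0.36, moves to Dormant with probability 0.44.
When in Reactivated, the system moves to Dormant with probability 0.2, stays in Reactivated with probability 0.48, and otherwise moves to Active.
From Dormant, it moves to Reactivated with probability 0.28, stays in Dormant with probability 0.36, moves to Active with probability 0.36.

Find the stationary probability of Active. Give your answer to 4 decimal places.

0.2973

Let the stationary distribution be π with π = πP and π_1 + π_2 + π_3 = 1.
π_1 = 0.2·π_1 + 0.32·π_2 + 0.36·π_3
π_2 = 0.36·π_1 + 0.48·π_2 + 0.28·π_3
Solving with the normalization constraint gives π = (0.2973, 0.3797, 0.3230).
So the stationary probability of Active is 0.2973.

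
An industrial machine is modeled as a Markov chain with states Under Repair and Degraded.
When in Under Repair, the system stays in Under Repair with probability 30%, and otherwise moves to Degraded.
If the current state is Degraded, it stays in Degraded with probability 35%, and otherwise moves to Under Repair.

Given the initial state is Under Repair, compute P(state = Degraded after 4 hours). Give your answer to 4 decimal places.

Propagate the distribution vector 4 hours from Under Repair.
After 0 hours: (1.0000, 0.0000)
After 1 hour: (0.3000, 0.7000)
After 2 hours: (0.5450, 0.4550)
After 3 hours: (0.4593, 0.5408)
After 4 hours: (0.4893, 0.5107)
P(in Degraded after 4 hours) = 0.5107

0.5107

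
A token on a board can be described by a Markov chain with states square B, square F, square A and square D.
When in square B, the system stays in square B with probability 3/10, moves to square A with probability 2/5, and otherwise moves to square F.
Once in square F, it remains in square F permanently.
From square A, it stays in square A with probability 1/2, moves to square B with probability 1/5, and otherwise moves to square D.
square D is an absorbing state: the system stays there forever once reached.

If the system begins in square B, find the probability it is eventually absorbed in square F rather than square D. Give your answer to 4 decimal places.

Let h(s) be the probability of absorption at square F starting from transient state s. Then h(square F) = 1 and h(square D) = 0. By first-step analysis:
h(square B) = 0.3·h(square B) + 0.3·1 + 0.4·h(square A)
h(square A) = 0.2·h(square B) + 0.5·h(square A) + 0.3·0
Solving: h(square B) = 0.5556, h(square A) = 0.2222.
Starting from square B, the probability is 0.5556.

0.5556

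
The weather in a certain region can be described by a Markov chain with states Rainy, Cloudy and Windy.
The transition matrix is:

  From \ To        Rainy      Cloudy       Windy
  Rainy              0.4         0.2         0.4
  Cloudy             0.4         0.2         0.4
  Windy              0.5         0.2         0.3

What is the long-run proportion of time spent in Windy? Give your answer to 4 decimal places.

0.3636

Let the stationary distribution be π with π = πP and π_1 + π_2 + π_3 = 1.
π_1 = 0.4·π_1 + 0.4·π_2 + 0.5·π_3
π_2 = 0.2·π_1 + 0.2·π_2 + 0.2·π_3
Solving with the normalization constraint gives π = (0.4364, 0.2000, 0.3636).
So the stationary probability of Windy is 0.3636.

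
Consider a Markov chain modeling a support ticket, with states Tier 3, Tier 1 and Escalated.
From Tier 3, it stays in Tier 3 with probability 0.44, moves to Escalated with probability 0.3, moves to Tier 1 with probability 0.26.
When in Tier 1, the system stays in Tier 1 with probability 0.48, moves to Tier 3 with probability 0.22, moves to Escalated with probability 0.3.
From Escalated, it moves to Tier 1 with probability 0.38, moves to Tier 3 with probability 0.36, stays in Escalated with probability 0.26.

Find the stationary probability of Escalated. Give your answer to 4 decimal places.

0.2885

Let the stationary distribution be π with π = πP and π_1 + π_2 + π_3 = 1.
π_1 = 0.44·π_1 + 0.22·π_2 + 0.36·π_3
π_2 = 0.26·π_1 + 0.48·π_2 + 0.38·π_3
Solving with the normalization constraint gives π = (0.3338, 0.3777, 0.2885).
So the stationary probability of Escalated is 0.2885.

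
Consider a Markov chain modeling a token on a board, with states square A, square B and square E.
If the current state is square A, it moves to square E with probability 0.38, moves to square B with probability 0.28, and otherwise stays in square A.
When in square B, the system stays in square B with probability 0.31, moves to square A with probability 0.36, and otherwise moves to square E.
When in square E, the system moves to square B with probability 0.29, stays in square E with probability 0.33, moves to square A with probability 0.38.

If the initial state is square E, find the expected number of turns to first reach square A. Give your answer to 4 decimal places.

2.6732

Let t(s) be the expected number of turns to first reach square A from state s, with t(square A) = 0. Conditioning on the first turn:
t(square B) = 1 + 0.31·t(square B) + 0.33·t(square E)
t(square E) = 1 + 0.29·t(square B) + 0.33·t(square E)
Solving: t(square B) = 2.7278, t(square E) = 2.6732.
Expected turns from square E to square A: 2.6732.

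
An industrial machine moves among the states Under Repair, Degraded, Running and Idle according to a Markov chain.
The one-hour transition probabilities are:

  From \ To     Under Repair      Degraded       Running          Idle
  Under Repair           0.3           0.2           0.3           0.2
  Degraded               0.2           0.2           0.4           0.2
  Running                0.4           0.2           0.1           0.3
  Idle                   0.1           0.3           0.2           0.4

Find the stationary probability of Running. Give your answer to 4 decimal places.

0.2456

Let the stationary distribution be π with π = πP and π_1 + π_2 + π_3 + π_4 = 1.
π_1 = 0.3·π_1 + 0.2·π_2 + 0.4·π_3 + 0.1·π_4
π_2 = 0.2·π_1 + 0.2·π_2 + 0.2·π_3 + 0.3·π_4
π_3 = 0.3·π_1 + 0.4·π_2 + 0.1·π_3 + 0.2·π_4
Solving with the normalization constraint gives π = (0.2456, 0.2281, 0.2456, 0.2807).
So the stationary probability of Running is 0.2456.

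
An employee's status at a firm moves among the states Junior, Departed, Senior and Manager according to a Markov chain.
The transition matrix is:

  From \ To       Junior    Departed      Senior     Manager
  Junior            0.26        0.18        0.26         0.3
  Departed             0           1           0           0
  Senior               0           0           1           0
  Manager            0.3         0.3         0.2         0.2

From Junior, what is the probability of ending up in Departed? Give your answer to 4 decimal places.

0.4661

Let h(s) be the probability of absorption at Departed starting from transient state s. Then h(Departed) = 1 and h(Senior) = 0. By first-step analysis:
h(Junior) = 0.26·h(Junior) + 0.18·1 + 0.26·0 + 0.3·h(Manager)
h(Manager) = 0.3·h(Junior) + 0.3·1 + 0.2·0 + 0.2·h(Manager)
Solving: h(Junior) = 0.4661, h(Manager) = 0.5498.
Starting from Junior, the probability is 0.4661.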